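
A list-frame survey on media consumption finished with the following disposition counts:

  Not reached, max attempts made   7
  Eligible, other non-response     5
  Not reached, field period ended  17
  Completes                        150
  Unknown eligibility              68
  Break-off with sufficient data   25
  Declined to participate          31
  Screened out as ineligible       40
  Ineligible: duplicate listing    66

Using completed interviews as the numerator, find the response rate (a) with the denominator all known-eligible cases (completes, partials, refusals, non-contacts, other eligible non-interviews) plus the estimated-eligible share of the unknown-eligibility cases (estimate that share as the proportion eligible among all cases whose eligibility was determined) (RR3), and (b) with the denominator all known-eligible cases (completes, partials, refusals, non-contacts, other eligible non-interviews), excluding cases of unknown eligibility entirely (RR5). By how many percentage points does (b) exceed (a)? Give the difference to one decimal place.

10.6

No answer / not reached = 17 + 7 = 24
Not eligible = 40 + 66 = 106
Numerator = 150
Determined eligible = 150 + 25 + 31 + 24 + 5 = 235
e = 235 / (235 + 106) = 235 / 341 = 0.6891
e × U = 0.6891 × 68 = 46.86
Denom = 235 + 46.86 = 281.86
RR3 = 150 / 281.86 = 0.5322
Denom = 150 + 25 + 31 + 24 + 5 = 235
RR5 = 150 / 235 = 0.6383
Difference = 63.83 − 53.22 = 10.61 percentage points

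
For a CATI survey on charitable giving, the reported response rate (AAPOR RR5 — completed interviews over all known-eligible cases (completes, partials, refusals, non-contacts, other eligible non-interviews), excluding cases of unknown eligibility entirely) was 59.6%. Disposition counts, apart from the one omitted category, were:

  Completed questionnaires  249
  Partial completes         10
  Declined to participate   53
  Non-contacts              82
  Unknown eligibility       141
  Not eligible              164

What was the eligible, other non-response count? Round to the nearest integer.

RR5 = 249 / D = 0.596
D = 249 / 0.596 = 417.8
Other denominator terms total 394
eligible, other non-response = 417.8 − 394 ≈ 24

24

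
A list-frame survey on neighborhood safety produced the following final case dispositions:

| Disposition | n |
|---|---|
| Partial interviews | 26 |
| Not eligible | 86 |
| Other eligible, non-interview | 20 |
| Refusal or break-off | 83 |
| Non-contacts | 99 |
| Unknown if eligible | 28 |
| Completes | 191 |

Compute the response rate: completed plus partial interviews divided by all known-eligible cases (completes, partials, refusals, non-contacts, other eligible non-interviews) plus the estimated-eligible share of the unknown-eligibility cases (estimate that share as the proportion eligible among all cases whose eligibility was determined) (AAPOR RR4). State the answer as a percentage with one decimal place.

Num = 191 + 26 = 217
Determined eligible = 191 + 26 + 83 + 99 + 20 = 419
e = 419 / (419 + 86) = 419 / 505 = 0.8297
Estimated eligible among unknowns = 0.8297 × 28 = 23.23
Base = 419 + 23.23 = 442.23
RR4 = 217 / 442.23 = 0.4907

49.1%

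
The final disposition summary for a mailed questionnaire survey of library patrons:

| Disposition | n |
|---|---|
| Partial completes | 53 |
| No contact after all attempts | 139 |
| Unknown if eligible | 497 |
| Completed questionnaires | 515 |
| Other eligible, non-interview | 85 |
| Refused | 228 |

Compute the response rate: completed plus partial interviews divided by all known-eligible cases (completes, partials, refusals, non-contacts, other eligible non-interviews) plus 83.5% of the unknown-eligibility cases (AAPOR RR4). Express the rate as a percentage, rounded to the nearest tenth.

Top: 515 + 53 = 568
Known eligible: 515 + 53 + 228 + 139 + 85 = 1020
Eligible share of unknowns: 0.8350 × 497 = 415.00
Denominator: 1020 + 415.00 = 1435.00
RR4 = 568 / 1435.00 = 0.3958

39.6%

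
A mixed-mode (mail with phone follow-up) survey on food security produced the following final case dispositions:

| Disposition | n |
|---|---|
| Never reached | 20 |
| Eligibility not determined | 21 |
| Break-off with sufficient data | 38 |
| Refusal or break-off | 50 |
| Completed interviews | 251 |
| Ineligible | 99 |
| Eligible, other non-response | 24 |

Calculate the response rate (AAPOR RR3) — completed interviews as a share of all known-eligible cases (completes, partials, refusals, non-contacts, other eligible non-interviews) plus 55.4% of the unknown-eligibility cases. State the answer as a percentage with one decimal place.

63.6%

Top = 251
Determined eligible = 251 + 38 + 50 + 20 + 24 = 383
Eligible share of unknowns = 0.5540 × 21 = 11.63
Base = 383 + 11.63 = 394.63
RR3 = 251 / 394.63 = 0.6360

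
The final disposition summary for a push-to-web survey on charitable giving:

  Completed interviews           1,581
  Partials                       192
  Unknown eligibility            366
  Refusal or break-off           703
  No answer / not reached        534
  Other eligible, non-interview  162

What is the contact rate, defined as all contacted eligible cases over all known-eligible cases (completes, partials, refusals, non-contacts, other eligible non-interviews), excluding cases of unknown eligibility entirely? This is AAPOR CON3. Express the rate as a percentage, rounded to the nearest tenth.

83.2%

Num → 1581 + 192 + 703 + 162 = 2638
Denominator → 1581 + 192 + 703 + 534 + 162 = 3172
CON3 = 2638 / 3172 = 0.8317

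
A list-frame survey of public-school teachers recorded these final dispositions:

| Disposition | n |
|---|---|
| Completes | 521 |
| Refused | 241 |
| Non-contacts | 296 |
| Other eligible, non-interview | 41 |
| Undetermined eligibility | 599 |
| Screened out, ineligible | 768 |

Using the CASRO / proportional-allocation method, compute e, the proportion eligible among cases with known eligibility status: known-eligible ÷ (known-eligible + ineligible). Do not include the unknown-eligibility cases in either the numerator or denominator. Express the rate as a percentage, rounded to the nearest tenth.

Known eligible = 521 + 241 + 296 + 41 = 1099
e = 1099 / (1099 + 768) = 1099 / 1867 = 0.5886

58.9%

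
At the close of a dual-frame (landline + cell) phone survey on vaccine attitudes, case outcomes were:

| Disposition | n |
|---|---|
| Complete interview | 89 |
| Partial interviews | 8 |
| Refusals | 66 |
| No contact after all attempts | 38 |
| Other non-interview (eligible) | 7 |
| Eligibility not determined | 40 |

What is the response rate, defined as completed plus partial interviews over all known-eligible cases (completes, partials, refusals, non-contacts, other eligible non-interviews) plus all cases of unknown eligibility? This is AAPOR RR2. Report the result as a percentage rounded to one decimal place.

39.1%

Num: 89 + 8 = 97
Denominator: 89 + 8 + 66 + 38 + 7 + 40 = 248
RR2 = 97 / 248 = 0.3911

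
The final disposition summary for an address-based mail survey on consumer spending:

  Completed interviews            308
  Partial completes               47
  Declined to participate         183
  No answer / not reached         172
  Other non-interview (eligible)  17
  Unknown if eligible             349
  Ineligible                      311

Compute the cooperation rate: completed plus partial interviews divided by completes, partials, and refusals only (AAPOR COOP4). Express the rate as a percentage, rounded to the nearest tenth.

Numerator: 308 + 47 = 355
Base: 308 + 47 + 183 = 538
COOP4 = 355 / 538 = 0.6599

66.0%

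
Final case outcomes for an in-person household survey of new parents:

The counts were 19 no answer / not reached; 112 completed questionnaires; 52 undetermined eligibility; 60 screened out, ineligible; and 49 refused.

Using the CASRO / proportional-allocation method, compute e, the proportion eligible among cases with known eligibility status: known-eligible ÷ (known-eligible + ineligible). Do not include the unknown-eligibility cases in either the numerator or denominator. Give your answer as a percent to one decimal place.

Determined eligible = 112 + 49 + 19 = 180
e = 180 / (180 + 60) = 180 / 240 = 0.7500

75.0%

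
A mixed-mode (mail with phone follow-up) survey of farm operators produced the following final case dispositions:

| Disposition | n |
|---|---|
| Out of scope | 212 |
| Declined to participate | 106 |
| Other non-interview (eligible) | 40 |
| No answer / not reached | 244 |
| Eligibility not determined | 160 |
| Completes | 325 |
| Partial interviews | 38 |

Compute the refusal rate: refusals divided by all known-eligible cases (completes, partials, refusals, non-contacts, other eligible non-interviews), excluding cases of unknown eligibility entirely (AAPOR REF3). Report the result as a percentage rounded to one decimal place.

14.1%

Numerator = 106
Denom = 325 + 38 + 106 + 244 + 40 = 753
REF3 = 106 / 753 = 0.1408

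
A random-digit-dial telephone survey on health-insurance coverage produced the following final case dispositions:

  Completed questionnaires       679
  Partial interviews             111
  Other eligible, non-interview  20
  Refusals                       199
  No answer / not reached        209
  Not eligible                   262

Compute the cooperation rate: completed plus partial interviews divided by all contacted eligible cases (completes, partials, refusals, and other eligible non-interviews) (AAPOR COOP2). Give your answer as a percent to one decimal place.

78.3%

Numerator = 679 + 111 = 790
Base = 679 + 111 + 199 + 20 = 1009
COOP2 = 790 / 1009 = 0.7830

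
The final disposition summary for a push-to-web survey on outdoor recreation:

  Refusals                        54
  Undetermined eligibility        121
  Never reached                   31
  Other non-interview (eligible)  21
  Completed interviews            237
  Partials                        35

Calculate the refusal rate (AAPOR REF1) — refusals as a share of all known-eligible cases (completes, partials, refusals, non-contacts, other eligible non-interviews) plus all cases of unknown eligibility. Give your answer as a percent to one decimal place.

Top: 54
Denominator: 237 + 35 + 54 + 31 + 21 + 121 = 499
REF1 = 54 / 499 = 0.1082

10.8%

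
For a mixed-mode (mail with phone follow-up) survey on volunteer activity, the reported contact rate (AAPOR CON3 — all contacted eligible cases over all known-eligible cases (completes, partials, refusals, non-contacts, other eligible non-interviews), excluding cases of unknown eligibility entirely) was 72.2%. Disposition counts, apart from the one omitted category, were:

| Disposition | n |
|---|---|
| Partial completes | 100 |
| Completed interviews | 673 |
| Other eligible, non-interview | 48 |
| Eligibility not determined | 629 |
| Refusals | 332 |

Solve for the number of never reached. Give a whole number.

Num: 673 + 100 + 332 + 48 = 1153
CON3 = 1153 / D = 0.722
D = 1153 / 0.722 = 1597.0
Other denominator terms total 1153
never reached = 1597.0 − 1153 ≈ 444

444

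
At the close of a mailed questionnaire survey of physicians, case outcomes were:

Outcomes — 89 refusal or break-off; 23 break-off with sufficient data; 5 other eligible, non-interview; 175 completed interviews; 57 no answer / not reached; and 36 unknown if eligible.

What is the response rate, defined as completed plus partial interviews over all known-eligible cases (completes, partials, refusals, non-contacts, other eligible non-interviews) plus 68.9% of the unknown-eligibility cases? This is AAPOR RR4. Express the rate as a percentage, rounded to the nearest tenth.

Num = 175 + 23 = 198
Eligible (known) = 175 + 23 + 89 + 57 + 5 = 349
Estimated eligible among unknowns = 0.6890 × 36 = 24.80
Denominator = 349 + 24.80 = 373.80
RR4 = 198 / 373.80 = 0.5297

53.0%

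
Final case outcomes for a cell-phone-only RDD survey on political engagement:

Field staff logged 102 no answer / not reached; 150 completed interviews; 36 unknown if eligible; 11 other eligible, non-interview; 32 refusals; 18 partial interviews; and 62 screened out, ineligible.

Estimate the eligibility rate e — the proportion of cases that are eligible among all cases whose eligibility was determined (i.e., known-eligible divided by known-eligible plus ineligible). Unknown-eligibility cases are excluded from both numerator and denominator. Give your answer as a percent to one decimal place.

83.5%

Known eligible = 150 + 18 + 32 + 102 + 11 = 313
e = 313 / (313 + 62) = 313 / 375 = 0.8347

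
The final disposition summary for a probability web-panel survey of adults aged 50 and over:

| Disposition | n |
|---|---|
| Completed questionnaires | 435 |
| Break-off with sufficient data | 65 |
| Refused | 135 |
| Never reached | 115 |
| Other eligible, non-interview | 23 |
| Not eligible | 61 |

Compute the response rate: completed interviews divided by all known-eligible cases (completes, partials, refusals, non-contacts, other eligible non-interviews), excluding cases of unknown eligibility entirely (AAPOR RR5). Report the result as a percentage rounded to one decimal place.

Numerator: 435
Base: 435 + 65 + 135 + 115 + 23 = 773
RR5 = 435 / 773 = 0.5627

56.3%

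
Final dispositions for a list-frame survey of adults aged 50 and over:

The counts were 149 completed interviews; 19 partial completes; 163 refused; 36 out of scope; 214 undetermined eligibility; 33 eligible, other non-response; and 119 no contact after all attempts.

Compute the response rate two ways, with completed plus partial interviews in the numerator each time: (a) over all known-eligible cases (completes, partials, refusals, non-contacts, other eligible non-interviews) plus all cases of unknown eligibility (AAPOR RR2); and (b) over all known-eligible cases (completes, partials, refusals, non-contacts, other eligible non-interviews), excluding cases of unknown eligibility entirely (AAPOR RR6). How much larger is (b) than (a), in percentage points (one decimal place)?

Numerator → 149 + 19 = 168
Denom → 149 + 19 + 163 + 119 + 33 + 214 = 697
RR2 = 168 / 697 = 0.2410
Denom → 149 + 19 + 163 + 119 + 33 = 483
RR6 = 168 / 483 = 0.3478
Difference = 34.78 − 24.10 = 10.68 percentage points

10.7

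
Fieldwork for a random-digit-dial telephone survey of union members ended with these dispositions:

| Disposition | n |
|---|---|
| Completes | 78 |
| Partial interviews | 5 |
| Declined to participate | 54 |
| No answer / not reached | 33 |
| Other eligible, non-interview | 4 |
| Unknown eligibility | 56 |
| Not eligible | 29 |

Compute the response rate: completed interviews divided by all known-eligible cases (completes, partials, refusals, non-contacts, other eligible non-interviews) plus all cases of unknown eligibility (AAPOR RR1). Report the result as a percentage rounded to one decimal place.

33.9%

Top → 78
Base → 78 + 5 + 54 + 33 + 4 + 56 = 230
RR1 = 78 / 230 = 0.3391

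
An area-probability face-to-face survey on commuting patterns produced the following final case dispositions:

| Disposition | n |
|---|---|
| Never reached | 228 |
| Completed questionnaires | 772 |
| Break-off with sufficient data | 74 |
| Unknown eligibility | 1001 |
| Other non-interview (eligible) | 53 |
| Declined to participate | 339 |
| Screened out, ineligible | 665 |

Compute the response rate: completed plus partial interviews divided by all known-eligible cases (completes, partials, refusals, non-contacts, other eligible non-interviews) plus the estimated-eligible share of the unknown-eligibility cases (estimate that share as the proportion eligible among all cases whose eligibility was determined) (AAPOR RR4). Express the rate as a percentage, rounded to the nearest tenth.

39.3%

Num: 772 + 74 = 846
Determined eligible: 772 + 74 + 339 + 228 + 53 = 1466
e = 1466 / (1466 + 665) = 1466 / 2131 = 0.6879
Estimated eligible among unknowns: 0.6879 × 1001 = 688.59
Base: 1466 + 688.59 = 2154.59
RR4 = 846 / 2154.59 = 0.3927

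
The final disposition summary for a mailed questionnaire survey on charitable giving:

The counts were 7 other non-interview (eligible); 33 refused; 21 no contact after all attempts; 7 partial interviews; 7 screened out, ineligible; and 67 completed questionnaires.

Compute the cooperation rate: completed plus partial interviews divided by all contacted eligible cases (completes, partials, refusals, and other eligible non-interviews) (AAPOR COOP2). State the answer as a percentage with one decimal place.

64.9%

Top = 67 + 7 = 74
Base = 67 + 7 + 33 + 7 = 114
COOP2 = 74 / 114 = 0.6491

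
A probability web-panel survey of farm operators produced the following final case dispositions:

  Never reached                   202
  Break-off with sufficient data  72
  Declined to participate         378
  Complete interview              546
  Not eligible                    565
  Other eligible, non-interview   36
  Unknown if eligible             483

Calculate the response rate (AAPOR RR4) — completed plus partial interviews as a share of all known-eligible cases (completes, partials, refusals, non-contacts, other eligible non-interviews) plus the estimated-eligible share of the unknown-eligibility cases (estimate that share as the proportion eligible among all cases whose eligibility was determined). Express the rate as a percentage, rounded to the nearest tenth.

Top → 546 + 72 = 618
Determined eligible → 546 + 72 + 378 + 202 + 36 = 1234
e = 1234 / (1234 + 565) = 1234 / 1799 = 0.6859
Estimated eligible among unknowns → 0.6859 × 483 = 331.29
Denom → 1234 + 331.29 = 1565.29
RR4 = 618 / 1565.29 = 0.3948

39.5%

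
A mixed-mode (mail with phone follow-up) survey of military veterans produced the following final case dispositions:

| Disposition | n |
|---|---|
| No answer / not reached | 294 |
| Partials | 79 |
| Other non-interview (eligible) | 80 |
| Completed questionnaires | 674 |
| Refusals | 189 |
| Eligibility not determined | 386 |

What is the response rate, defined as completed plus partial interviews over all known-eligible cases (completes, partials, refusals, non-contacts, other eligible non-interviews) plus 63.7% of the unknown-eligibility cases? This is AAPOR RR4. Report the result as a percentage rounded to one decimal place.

48.2%

Num → 674 + 79 = 753
Known eligible → 674 + 79 + 189 + 294 + 80 = 1316
e × U → 0.6370 × 386 = 245.88
Base → 1316 + 245.88 = 1561.88
RR4 = 753 / 1561.88 = 0.4821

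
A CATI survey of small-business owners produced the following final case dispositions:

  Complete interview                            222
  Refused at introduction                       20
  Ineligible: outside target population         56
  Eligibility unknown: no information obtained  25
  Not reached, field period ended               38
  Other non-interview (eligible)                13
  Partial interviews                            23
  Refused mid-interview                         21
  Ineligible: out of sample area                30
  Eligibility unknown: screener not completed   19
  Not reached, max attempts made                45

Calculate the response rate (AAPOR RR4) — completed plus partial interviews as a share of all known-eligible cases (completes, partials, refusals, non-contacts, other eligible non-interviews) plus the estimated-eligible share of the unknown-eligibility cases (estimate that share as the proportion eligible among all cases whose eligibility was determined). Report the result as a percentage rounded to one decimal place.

Refusal or break-off = 20 + 21 = 41
Non-contacts = 38 + 45 = 83
Unknown if eligible = 19 + 25 = 44
Ineligible = 56 + 30 = 86
Num → 222 + 23 = 245
Known eligible → 222 + 23 + 41 + 83 + 13 = 382
e = 382 / (382 + 86) = 382 / 468 = 0.8162
Estimated eligible among unknowns → 0.8162 × 44 = 35.91
Denom → 382 + 35.91 = 417.91
RR4 = 245 / 417.91 = 0.5863

58.6%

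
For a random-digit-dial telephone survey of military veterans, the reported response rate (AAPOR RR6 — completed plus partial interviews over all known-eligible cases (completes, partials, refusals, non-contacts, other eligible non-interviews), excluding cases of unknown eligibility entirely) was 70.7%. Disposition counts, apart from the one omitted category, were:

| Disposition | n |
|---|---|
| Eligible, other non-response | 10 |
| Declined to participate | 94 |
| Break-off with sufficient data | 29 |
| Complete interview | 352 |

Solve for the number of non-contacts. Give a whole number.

54

Num = 352 + 29 = 381
RR6 = 381 / D = 0.707
D = 381 / 0.707 = 538.9
Rest of base = 485
non-contacts = 538.9 − 485 ≈ 54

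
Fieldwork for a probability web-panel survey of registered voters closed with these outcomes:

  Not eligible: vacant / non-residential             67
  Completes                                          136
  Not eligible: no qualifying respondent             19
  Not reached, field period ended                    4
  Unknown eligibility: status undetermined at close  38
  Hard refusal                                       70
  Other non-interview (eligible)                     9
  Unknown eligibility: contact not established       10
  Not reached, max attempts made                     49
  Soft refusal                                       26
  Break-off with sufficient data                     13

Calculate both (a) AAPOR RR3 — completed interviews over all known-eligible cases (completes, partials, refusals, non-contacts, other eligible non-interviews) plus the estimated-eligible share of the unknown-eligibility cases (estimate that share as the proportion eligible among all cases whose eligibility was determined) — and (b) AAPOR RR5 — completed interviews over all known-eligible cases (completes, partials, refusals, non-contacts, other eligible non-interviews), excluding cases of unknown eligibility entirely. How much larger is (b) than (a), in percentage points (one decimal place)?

4.8

Refused = 70 + 26 = 96
Never reached = 4 + 49 = 53
Eligibility not determined = 10 + 38 = 48
Screened out, ineligible = 19 + 67 = 86
Numerator → 136
Known eligible → 136 + 13 + 96 + 53 + 9 = 307
e = 307 / (307 + 86) = 307 / 393 = 0.7812
Eligible share of unknowns → 0.7812 × 48 = 37.50
Denominator → 307 + 37.50 = 344.50
RR3 = 136 / 344.50 = 0.3948
Denominator → 136 + 13 + 96 + 53 + 9 = 307
RR5 = 136 / 307 = 0.4430
Difference = 44.30 − 39.48 = 4.82 percentage points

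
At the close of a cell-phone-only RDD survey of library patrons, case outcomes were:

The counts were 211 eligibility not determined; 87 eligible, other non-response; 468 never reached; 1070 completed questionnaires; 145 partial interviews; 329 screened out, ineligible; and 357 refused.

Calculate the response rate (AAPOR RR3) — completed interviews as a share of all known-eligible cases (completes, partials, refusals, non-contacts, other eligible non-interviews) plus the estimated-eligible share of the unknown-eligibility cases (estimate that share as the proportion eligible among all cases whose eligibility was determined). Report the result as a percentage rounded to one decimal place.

46.3%

Top → 1070
Eligible (known) → 1070 + 145 + 357 + 468 + 87 = 2127
e = 2127 / (2127 + 329) = 2127 / 2456 = 0.8660
Eligible share of unknowns → 0.8660 × 211 = 182.73
Base → 2127 + 182.73 = 2309.73
RR3 = 1070 / 2309.73 = 0.4633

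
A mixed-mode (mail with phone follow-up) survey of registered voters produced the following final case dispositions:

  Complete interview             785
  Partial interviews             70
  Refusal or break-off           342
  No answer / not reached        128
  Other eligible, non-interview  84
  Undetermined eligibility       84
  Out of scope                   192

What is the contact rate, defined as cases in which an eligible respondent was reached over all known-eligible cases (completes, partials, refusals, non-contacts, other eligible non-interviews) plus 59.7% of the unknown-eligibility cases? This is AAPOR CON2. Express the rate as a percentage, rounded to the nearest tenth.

Top → 785 + 70 + 342 + 84 = 1281
Eligible (known) → 785 + 70 + 342 + 128 + 84 = 1409
Estimated eligible among unknowns → 0.5970 × 84 = 50.15
Base → 1409 + 50.15 = 1459.15
CON2 = 1281 / 1459.15 = 0.8779

87.8%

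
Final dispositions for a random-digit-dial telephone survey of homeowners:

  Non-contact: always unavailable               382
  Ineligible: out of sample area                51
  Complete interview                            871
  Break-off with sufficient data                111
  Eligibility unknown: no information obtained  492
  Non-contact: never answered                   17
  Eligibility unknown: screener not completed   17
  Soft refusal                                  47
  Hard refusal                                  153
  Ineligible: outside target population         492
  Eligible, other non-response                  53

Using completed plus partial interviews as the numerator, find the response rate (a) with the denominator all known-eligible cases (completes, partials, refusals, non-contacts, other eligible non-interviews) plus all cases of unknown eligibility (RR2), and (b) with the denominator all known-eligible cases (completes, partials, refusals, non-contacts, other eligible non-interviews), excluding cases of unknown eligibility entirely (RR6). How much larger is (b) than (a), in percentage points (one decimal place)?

Declined to participate = 153 + 47 = 200
Never reached = 17 + 382 = 399
Unknown eligibility = 17 + 492 = 509
Ineligible = 492 + 51 = 543
Top = 871 + 111 = 982
Base = 871 + 111 + 200 + 399 + 53 + 509 = 2143
RR2 = 982 / 2143 = 0.4582
Base = 871 + 111 + 200 + 399 + 53 = 1634
RR6 = 982 / 1634 = 0.6010
Difference = 60.10 − 45.82 = 14.28 percentage points

14.3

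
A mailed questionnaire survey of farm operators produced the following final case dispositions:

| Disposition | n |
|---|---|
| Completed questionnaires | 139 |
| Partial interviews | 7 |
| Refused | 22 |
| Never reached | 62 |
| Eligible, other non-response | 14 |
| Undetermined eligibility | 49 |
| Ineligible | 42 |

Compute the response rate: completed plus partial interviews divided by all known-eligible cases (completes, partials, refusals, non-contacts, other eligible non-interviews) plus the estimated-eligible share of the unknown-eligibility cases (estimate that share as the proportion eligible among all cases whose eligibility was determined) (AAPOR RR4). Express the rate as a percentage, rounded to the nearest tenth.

51.1%

Numerator → 139 + 7 = 146
Eligible (known) → 139 + 7 + 22 + 62 + 14 = 244
e = 244 / (244 + 42) = 244 / 286 = 0.8531
Eligible share of unknowns → 0.8531 × 49 = 41.80
Base → 244 + 41.80 = 285.80
RR4 = 146 / 285.80 = 0.5108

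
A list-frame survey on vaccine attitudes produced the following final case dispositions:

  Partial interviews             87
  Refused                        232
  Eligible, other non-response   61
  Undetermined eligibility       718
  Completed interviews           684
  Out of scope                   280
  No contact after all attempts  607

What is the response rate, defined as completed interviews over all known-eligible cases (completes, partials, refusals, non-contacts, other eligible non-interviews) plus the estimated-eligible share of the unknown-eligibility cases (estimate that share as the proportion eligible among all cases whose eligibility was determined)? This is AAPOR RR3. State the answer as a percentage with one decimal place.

29.9%

Top: 684
Determined eligible: 684 + 87 + 232 + 607 + 61 = 1671
e = 1671 / (1671 + 280) = 1671 / 1951 = 0.8565
Estimated eligible among unknowns: 0.8565 × 718 = 614.97
Base: 1671 + 614.97 = 2285.97
RR3 = 684 / 2285.97 = 0.2992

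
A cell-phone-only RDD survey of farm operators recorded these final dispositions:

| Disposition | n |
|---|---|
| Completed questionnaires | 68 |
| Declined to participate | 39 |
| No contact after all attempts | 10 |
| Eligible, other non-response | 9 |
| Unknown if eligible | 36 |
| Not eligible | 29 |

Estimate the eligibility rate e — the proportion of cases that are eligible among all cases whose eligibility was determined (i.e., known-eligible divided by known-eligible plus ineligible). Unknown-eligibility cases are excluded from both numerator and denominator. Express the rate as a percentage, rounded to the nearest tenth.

81.3%

Eligible (known) = 68 + 39 + 10 + 9 = 126
e = 126 / (126 + 29) = 126 / 155 = 0.8129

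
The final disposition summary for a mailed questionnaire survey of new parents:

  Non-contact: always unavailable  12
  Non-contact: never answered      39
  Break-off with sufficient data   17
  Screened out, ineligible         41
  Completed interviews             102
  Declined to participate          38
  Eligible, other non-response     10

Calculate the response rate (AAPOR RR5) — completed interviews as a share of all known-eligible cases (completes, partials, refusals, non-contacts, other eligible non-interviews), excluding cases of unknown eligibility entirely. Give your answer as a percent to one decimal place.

Never reached = 39 + 12 = 51
Num: 102
Denominator: 102 + 17 + 38 + 51 + 10 = 218
RR5 = 102 / 218 = 0.4679

46.8%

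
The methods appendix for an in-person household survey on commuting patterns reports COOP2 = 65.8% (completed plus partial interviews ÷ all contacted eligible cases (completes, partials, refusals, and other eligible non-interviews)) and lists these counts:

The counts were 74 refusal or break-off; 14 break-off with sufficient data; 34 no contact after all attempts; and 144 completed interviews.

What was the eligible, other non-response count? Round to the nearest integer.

8

Top: 144 + 14 = 158
COOP2 = 158 / D = 0.658
D = 158 / 0.658 = 240.1
Other denominator terms total 232
eligible, other non-response = 240.1 − 232 ≈ 8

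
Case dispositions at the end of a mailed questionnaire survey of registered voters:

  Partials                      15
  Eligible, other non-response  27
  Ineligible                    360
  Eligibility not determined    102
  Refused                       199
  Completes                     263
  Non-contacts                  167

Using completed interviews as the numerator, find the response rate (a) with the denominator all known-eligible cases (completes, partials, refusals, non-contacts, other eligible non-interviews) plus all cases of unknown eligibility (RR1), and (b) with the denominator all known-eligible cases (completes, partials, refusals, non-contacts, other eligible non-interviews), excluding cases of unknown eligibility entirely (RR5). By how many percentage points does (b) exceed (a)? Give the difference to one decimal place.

5.2

Numerator: 263
Base: 263 + 15 + 199 + 167 + 27 + 102 = 773
RR1 = 263 / 773 = 0.3402
Base: 263 + 15 + 199 + 167 + 27 = 671
RR5 = 263 / 671 = 0.3920
Difference = 39.20 − 34.02 = 5.18 percentage points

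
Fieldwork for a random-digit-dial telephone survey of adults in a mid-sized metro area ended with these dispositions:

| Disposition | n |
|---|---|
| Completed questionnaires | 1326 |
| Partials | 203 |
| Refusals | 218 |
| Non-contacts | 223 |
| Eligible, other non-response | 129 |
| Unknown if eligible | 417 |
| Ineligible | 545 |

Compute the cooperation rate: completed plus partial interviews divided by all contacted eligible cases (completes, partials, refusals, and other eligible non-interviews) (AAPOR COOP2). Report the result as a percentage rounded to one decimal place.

81.5%

Num → 1326 + 203 = 1529
Denominator → 1326 + 203 + 218 + 129 = 1876
COOP2 = 1529 / 1876 = 0.8150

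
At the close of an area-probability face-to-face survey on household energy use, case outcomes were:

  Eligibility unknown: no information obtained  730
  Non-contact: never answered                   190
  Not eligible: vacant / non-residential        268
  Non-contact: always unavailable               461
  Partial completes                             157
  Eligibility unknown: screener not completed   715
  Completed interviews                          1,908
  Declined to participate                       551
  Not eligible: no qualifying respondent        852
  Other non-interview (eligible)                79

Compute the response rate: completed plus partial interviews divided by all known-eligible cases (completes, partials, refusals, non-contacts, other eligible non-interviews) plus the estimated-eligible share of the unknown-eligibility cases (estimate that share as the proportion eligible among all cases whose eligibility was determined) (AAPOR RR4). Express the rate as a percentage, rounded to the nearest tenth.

46.6%

No answer / not reached = 190 + 461 = 651
Eligibility not determined = 715 + 730 = 1445
Ineligible = 852 + 268 = 1120
Numerator = 1908 + 157 = 2065
Known eligible = 1908 + 157 + 551 + 651 + 79 = 3346
e = 3346 / (3346 + 1120) = 3346 / 4466 = 0.7492
Estimated eligible among unknowns = 0.7492 × 1445 = 1082.59
Base = 3346 + 1082.59 = 4428.59
RR4 = 2065 / 4428.59 = 0.4663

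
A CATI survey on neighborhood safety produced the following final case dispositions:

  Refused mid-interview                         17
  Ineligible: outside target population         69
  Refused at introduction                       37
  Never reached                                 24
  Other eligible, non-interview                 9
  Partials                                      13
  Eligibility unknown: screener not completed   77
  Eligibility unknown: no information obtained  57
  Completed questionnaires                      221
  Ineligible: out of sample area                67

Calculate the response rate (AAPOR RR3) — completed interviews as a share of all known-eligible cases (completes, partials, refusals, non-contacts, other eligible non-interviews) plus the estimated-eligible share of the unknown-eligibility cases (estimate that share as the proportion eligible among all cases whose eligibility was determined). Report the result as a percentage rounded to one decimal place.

Refusal or break-off = 37 + 17 = 54
Unknown if eligible = 77 + 57 = 134
Ineligible = 69 + 67 = 136
Num = 221
Eligible (known) = 221 + 13 + 54 + 24 + 9 = 321
e = 321 / (321 + 136) = 321 / 457 = 0.7024
e × U = 0.7024 × 134 = 94.12
Denom = 321 + 94.12 = 415.12
RR3 = 221 / 415.12 = 0.5324

53.2%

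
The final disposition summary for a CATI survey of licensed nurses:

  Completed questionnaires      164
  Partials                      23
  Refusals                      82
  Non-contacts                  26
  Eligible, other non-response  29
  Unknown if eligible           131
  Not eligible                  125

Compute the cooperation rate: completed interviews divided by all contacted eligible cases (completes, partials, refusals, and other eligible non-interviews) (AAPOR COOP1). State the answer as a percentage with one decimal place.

55.0%

Top = 164
Denominator = 164 + 23 + 82 + 29 = 298
COOP1 = 164 / 298 = 0.5503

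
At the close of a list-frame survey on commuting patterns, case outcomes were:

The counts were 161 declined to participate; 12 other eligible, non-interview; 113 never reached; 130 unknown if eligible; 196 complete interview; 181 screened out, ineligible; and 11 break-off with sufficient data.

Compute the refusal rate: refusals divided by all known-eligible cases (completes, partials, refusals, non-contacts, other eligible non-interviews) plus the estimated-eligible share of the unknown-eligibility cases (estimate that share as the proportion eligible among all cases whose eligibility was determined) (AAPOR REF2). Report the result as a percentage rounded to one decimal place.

Num = 161
Known eligible = 196 + 11 + 161 + 113 + 12 = 493
e = 493 / (493 + 181) = 493 / 674 = 0.7315
e × U = 0.7315 × 130 = 95.09
Denominator = 493 + 95.09 = 588.09
REF2 = 161 / 588.09 = 0.2738

27.4%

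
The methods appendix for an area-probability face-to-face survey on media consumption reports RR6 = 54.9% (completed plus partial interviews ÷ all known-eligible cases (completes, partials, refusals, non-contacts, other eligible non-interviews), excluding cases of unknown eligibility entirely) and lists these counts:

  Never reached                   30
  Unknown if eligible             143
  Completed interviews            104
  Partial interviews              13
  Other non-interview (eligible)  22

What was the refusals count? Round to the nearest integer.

44

Top: 104 + 13 = 117
RR6 = 117 / D = 0.549
D = 117 / 0.549 = 213.1
Other denominator terms total 169
refusals = 213.1 − 169 ≈ 44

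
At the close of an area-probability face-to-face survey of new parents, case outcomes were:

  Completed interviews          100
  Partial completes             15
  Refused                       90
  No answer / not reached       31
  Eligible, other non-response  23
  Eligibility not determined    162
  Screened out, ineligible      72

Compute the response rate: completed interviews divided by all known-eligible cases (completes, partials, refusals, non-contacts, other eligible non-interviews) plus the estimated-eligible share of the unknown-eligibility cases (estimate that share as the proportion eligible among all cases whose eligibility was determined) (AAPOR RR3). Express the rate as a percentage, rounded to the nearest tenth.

Num → 100
Determined eligible → 100 + 15 + 90 + 31 + 23 = 259
e = 259 / (259 + 72) = 259 / 331 = 0.7825
Eligible share of unknowns → 0.7825 × 162 = 126.77
Denominator → 259 + 126.77 = 385.77
RR3 = 100 / 385.77 = 0.2592

25.9%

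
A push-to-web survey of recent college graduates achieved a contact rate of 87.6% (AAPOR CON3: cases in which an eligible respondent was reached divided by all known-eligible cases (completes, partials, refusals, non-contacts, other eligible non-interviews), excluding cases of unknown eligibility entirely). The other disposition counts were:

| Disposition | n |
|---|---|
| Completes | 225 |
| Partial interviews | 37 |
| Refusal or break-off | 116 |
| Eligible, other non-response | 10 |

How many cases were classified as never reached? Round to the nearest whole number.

55

Top = 225 + 37 + 116 + 10 = 388
CON3 = 388 / D = 0.876
D = 388 / 0.876 = 442.9
Remaining denominator categories sum to 388
never reached = 442.9 − 388 ≈ 55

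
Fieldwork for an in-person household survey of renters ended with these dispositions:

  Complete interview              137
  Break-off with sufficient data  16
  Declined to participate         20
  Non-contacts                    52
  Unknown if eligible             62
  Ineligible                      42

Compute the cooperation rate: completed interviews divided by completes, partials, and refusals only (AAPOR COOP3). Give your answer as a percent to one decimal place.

Numerator = 137
Denominator = 137 + 16 + 20 = 173
COOP3 = 137 / 173 = 0.7919

79.2%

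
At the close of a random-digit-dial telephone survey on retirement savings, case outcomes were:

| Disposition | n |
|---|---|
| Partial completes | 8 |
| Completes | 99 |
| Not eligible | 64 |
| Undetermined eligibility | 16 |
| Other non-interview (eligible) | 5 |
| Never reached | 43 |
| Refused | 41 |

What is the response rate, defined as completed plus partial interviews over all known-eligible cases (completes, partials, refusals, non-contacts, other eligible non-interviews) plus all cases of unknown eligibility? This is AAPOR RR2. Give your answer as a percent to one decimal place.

Numerator: 99 + 8 = 107
Denominator: 99 + 8 + 41 + 43 + 5 + 16 = 212
RR2 = 107 / 212 = 0.5047

50.5%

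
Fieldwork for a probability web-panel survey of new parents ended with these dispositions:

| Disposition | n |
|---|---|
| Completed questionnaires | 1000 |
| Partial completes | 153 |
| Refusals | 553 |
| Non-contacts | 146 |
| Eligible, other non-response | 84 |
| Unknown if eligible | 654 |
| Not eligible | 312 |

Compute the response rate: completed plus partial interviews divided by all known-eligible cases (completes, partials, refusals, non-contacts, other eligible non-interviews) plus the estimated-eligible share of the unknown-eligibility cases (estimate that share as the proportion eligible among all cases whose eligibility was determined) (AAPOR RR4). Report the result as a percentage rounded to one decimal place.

46.1%

Num: 1000 + 153 = 1153
Known eligible: 1000 + 153 + 553 + 146 + 84 = 1936
e = 1936 / (1936 + 312) = 1936 / 2248 = 0.8612
e × U: 0.8612 × 654 = 563.22
Denominator: 1936 + 563.22 = 2499.22
RR4 = 1153 / 2499.22 = 0.4613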